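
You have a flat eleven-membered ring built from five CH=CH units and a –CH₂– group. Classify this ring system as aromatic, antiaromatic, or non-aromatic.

The CH2 position has four σ bonds — the tetrahedral CH₂ carbon is sp³ and has no p orbital in the ring π system — so the cyclic conjugation is interrupted.
Broken conjugation rules out both aromaticity and antiaromaticity.

Non-aromatic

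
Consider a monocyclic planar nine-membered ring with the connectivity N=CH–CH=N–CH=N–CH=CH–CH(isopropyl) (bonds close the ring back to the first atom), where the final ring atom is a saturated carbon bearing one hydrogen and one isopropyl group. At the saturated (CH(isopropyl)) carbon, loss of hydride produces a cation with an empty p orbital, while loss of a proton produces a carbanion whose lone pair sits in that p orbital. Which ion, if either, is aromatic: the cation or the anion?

The anion

In both ions every ring atom is sp² and contributes a p orbital, so both rings are fully conjugated.
Cation: 4 × 2 + 0 = 8 π electrons → 4(2), antiaromatic.
Anion: 4 × 2 + 2 = 10 π electrons → 4(2)+2, aromatic.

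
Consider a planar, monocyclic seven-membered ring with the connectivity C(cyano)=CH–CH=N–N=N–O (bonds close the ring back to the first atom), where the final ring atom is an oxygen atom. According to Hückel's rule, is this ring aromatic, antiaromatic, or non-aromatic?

Antiaromatic

All ring atoms are sp² and supply a p orbital to the ring (the double-bond atoms are sp², each contributing one p electron; the doubly-bonded nitrogens are pyridine-type — their lone pairs lie in the ring plane, leaving one electron in the p orbital; the oxygen donates one lone pair from its p orbital); the conjugation is uninterrupted.
Adding the contributions, 3 × 2 = 6 from the double-bond units + 2 from the O atom = 8.
8 = 4(2); a planar, fully conjugated 4n system is antiaromatic.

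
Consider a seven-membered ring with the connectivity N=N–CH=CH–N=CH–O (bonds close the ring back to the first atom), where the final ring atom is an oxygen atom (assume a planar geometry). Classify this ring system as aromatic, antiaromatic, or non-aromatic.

Antiaromatic

The p orbitals form a continuous loop: every atom in a ring double bond is sp² and brings one electron to the p orbital; each =N– nitrogen is pyridine-type (lone pair in the sp² plane, one electron in the p orbital); the oxygen donates one lone pair from its p orbital. The ring is fully conjugated.
Counting π electrons: 3 × 2 = 6 from the double-bond units + 2 from the O atom = 8.
8 = 4(2); a planar, fully conjugated 4n system is antiaromatic.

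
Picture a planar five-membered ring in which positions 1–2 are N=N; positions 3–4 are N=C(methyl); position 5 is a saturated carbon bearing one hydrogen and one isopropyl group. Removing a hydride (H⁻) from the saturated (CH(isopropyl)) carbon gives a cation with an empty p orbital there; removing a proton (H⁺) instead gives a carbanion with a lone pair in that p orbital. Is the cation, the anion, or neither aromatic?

The anion

Once that carbon is sp², every ring atom has a p orbital and both ions are fully conjugated.
Cation: 2 × 2 + 0 = 4 π electrons → 4(1), antiaromatic.
Anion: 2 × 2 + 2 = 6 π electrons → 4(1)+2, aromatic.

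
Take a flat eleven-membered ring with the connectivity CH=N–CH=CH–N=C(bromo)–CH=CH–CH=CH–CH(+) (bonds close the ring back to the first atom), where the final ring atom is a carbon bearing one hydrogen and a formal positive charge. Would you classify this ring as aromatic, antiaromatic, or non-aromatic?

All ring atoms are sp² and supply a p orbital to the ring (every atom in a ring double bond is sp² and brings one electron to the p orbital; each sp² =N– keeps its lone pair in-plane and puts one electron into the π system; the carbocation has an empty p orbital); the conjugation is uninterrupted.
Tallying contributions gives 5 × 2 = 10 from the double-bond units + 0 from the CH(+) atom = 10.
That gives a 4n+2 count (10, n = 2).

Aromatic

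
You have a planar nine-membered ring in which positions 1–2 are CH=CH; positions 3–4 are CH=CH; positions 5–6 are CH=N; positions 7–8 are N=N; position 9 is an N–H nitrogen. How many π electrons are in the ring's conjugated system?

The p orbitals form a continuous loop: each doubly-bonded ring atom is sp² with one p-orbital electron; each sp² =N– keeps its lone pair in-plane and puts one electron into the π system; the pyrrole-type nitrogen donates its lone pair from the p orbital. The ring is fully conjugated.
Tallying contributions gives 4 × 2 = 8 from the double-bond units + 2 from the NH atom = 10.

10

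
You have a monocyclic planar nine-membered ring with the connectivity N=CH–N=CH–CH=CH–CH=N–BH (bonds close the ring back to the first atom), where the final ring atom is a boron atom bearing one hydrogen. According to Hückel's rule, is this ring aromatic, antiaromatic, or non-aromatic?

Every ring atom contributes a p orbital perpendicular to the ring (every atom in a ring double bond is sp² and brings one electron to the p orbital; each =N– nitrogen is pyridine-type (lone pair in the sp² plane, one electron in the p orbital); the boron has an empty p orbital), so the π system is cyclic and fully conjugated.
Tallying contributions gives 4 × 2 = 8 from the double-bond units + 0 from the BH atom = 8.
With 8 = 4·2 π electrons, Hückel's rule classifies the planar ring as antiaromatic.

Antiaromatic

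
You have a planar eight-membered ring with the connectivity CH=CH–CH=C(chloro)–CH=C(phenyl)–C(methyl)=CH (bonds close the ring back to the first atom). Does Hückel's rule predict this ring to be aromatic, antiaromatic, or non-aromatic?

The p orbitals form a continuous loop: every atom in a ring double bond is sp² and brings one electron to the p orbital. The ring is fully conjugated.
Tallying contributions gives 4 × 2 = 8 from the 4 double-bond units.
With 8 = 4·2 π electrons, Hückel's rule classifies the planar ring as antiaromatic.

Antiaromatic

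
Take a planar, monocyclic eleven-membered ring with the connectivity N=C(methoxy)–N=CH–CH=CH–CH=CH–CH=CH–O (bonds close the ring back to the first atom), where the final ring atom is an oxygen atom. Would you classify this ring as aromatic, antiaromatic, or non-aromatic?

The p orbitals form a continuous loop: each doubly-bonded ring atom is sp² with one p-orbital electron; the doubly-bonded nitrogens are pyridine-type — their lone pairs lie in the ring plane, leaving one electron in the p orbital; the oxygen donates one lone pair from its p orbital. The ring is fully conjugated.
Adding the contributions, 5 × 2 = 10 from the double-bond units + 2 from the O atom = 12.
12 is a 4n count (n = 3), so the planar conjugated ring is antiaromatic.

Antiaromatic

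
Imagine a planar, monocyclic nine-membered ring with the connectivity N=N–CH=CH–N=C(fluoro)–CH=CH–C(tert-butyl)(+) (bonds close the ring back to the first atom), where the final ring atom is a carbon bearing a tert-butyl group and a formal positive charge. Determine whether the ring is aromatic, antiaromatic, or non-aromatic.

The p orbitals form a continuous loop: every atom in a ring double bond is sp² and brings one electron to the p orbital; each =N– nitrogen is pyridine-type (lone pair in the sp² plane, one electron in the p orbital); the carbocation has an empty p orbital. The ring is fully conjugated.
π-electron count: 4 × 2 = 8 from the double-bond units + 0 from the C(tert-butyl)(+) atom = 8.
8 = 4(2); a planar, fully conjugated 4n system is antiaromatic.

Antiaromatic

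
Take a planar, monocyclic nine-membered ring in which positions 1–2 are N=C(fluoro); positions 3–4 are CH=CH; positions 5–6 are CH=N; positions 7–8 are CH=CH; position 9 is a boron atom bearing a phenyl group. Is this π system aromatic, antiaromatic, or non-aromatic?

Antiaromatic

Check conjugation: each doubly-bonded ring atom is sp² with one p-orbital electron; the doubly-bonded nitrogens are pyridine-type — their lone pairs lie in the ring plane, leaving one electron in the p orbital; the boron has an empty p orbital — every position has a p orbital, so the cyclic π system is continuous.
π-electron count: 4 × 2 = 8 from the double-bond units + 0 from the B(phenyl) atom = 8.
8 = 4(2); a planar, fully conjugated 4n system is antiaromatic.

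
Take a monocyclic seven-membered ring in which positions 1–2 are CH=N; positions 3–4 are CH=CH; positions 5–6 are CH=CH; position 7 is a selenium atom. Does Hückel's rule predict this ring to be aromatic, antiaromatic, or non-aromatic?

Antiaromatic

Check conjugation: each doubly-bonded ring atom is sp² with one p-orbital electron; each sp² =N– keeps its lone pair in-plane and puts one electron into the π system; the selenium donates one lone pair from its p orbital — every position has a p orbital, so the cyclic π system is continuous.
Counting π electrons: 3 × 2 = 6 from the double-bond units + 2 from the Se atom = 8.
8 is a 4n count (n = 2), so the planar conjugated ring is antiaromatic.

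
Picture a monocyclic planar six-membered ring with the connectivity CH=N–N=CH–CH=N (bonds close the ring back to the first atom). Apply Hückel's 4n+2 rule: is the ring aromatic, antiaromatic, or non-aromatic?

All ring atoms are sp² and supply a p orbital to the ring (the double-bond atoms are sp², each contributing one p electron; each =N– nitrogen is pyridine-type (lone pair in the sp² plane, one electron in the p orbital)); the conjugation is uninterrupted.
Adding the contributions, 3 × 2 = 6 from the 3 double-bond units.
Since 6 = 4·1 + 2, the ring meets the 4n+2 criterion.

Aromatic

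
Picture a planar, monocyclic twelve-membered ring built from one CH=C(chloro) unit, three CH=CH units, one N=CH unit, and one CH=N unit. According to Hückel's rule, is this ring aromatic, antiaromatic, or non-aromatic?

Antiaromatic

Every ring atom contributes a p orbital perpendicular to the ring (the double-bond atoms are sp², each contributing one p electron; each =N– nitrogen is pyridine-type (lone pair in the sp² plane, one electron in the p orbital)), so the π system is cyclic and fully conjugated.
π-electron count: 6 × 2 = 12 from the 6 double-bond units.
A 4n π count (12, n = 3) in a planar conjugated ring means antiaromatic.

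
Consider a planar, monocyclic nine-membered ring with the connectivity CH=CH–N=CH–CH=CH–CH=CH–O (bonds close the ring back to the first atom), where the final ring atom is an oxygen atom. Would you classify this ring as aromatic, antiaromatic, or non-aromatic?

The p orbitals form a continuous loop: every atom in a ring double bond is sp² and brings one electron to the p orbital; the doubly-bonded nitrogens are pyridine-type — their lone pairs lie in the ring plane, leaving one electron in the p orbital; the oxygen donates one lone pair from its p orbital. The ring is fully conjugated.
Counting π electrons: 4 × 2 = 8 from the double-bond units + 2 from the O atom = 10.
With 10 π electrons (n = 2), the Hückel 4n+2 condition holds.

Aromatic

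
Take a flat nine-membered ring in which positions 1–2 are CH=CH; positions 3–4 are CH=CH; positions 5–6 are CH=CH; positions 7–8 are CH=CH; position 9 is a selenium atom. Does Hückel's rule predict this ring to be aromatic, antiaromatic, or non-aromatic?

Aromatic

The p orbitals form a continuous loop: each doubly-bonded ring atom is sp² with one p-orbital electron; the selenium donates one lone pair from its p orbital. The ring is fully conjugated.
Counting π electrons: 4 × 2 = 8 from the double-bond units + 2 from the Se atom = 10.
Since 10 = 4·2 + 2, the ring meets the 4n+2 criterion.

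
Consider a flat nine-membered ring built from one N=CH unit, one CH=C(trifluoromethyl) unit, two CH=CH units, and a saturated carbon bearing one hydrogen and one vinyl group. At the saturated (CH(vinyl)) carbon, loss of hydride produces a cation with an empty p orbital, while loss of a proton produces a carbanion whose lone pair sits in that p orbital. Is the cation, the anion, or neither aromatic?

Both ions have a continuous loop of p orbitals — each ring atom is sp².
Cation: 4 × 2 + 0 = 8 π electrons → 4(2), antiaromatic.
Anion: 4 × 2 + 2 = 10 π electrons → 4(2)+2, aromatic.

The anion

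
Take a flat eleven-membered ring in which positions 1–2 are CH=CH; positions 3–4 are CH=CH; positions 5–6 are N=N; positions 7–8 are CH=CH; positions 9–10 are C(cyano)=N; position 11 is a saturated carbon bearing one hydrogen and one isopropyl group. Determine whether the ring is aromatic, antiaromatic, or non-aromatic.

Because that saturated carbon is sp³ and has no p orbital in the ring π system at the CH(isopropyl) position, the π system cannot extend all the way around the ring.
Without a continuous loop of overlapping p orbitals the Hückel electron count never comes into play.

Non-aromatic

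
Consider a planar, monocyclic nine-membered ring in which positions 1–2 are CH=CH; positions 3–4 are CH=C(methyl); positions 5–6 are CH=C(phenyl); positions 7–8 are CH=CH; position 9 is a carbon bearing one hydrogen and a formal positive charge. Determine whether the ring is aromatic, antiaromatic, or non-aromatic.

Antiaromatic

The p orbitals form a continuous loop: each doubly-bonded ring atom is sp² with one p-orbital electron; the carbocation has an empty p orbital. The ring is fully conjugated.
Adding the contributions, 4 × 2 = 8 from the double-bond units + 0 from the CH(+) atom = 8.
With 8 = 4·2 π electrons, Hückel's rule classifies the planar ring as antiaromatic.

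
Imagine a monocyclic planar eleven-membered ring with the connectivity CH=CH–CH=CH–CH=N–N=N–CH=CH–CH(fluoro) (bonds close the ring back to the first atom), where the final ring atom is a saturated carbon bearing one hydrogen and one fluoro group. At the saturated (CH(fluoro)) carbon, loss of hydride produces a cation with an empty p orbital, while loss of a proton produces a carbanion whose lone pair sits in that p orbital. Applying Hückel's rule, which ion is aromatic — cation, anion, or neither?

The cation

Once that carbon is sp², every ring atom has a p orbital and both ions are fully conjugated.
Cation: 5 × 2 + 0 = 10 π electrons → 4(2)+2, aromatic.
Anion: 5 × 2 + 2 = 12 π electrons → 4(3), antiaromatic.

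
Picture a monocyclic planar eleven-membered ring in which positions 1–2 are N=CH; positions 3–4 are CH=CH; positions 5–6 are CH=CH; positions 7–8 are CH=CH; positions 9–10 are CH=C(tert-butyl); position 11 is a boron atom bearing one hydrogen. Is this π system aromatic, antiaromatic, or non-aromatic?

Check conjugation: every atom in a ring double bond is sp² and brings one electron to the p orbital; the doubly-bonded nitrogens are pyridine-type — their lone pairs lie in the ring plane, leaving one electron in the p orbital; the boron has an empty p orbital — every position has a p orbital, so the cyclic π system is continuous.
Counting π electrons: 5 × 2 = 10 from the double-bond units + 0 from the BH atom = 10.
Since 10 = 4·2 + 2, the ring meets the 4n+2 criterion.

Aromatic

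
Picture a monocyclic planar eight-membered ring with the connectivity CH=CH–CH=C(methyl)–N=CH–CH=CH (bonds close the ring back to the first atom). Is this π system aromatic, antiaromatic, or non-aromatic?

Antiaromatic

Every ring atom contributes a p orbital perpendicular to the ring (each doubly-bonded ring atom is sp² with one p-orbital electron; the doubly-bonded nitrogens are pyridine-type — their lone pairs lie in the ring plane, leaving one electron in the p orbital), so the π system is cyclic and fully conjugated.
π-electron count: 4 × 2 = 8 from the 4 double-bond units.
A 4n π count (8, n = 2) in a planar conjugated ring means antiaromatic.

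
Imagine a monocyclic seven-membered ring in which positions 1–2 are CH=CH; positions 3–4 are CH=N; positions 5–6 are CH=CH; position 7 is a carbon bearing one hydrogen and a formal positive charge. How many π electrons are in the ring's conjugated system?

All ring atoms are sp² and supply a p orbital to the ring (each doubly-bonded ring atom is sp² with one p-orbital electron; each =N– nitrogen is pyridine-type (lone pair in the sp² plane, one electron in the p orbital); the carbocation has an empty p orbital); the conjugation is uninterrupted.
π-electron count: 3 × 2 = 6 from the double-bond units + 0 from the CH(+) atom = 6.

6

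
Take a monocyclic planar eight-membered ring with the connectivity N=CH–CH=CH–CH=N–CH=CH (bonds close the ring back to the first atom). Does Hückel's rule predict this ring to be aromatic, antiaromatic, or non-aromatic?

Antiaromatic

All ring atoms are sp² and supply a p orbital to the ring (each doubly-bonded ring atom is sp² with one p-orbital electron; each sp² =N– keeps its lone pair in-plane and puts one electron into the π system); the conjugation is uninterrupted.
Adding the contributions, 4 × 2 = 8 from the 4 double-bond units.
8 is a 4n count (n = 2), so the planar conjugated ring is antiaromatic.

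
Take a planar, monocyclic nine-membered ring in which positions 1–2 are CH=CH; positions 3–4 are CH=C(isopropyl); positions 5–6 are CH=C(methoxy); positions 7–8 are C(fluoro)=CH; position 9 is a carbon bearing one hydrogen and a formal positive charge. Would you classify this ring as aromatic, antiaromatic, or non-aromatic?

Antiaromatic

Every ring atom contributes a p orbital perpendicular to the ring (the double-bond atoms are sp², each contributing one p electron; the carbocation has an empty p orbital), so the π system is cyclic and fully conjugated.
Adding the contributions, 4 × 2 = 8 from the double-bond units + 0 from the CH(+) atom = 8.
8 = 4(2); a planar, fully conjugated 4n system is antiaromatic.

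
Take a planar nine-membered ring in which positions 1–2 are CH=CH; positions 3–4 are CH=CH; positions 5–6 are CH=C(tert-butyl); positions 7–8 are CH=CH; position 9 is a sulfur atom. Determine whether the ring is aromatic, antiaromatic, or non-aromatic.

Aromatic

All ring atoms are sp² and supply a p orbital to the ring (every atom in a ring double bond is sp² and brings one electron to the p orbital; the sulfur donates one lone pair from its p orbital); the conjugation is uninterrupted.
Tallying contributions gives 4 × 2 = 8 from the double-bond units + 2 from the S atom = 10.
10 = 4(2) + 2, which satisfies Hückel's 4n+2 rule.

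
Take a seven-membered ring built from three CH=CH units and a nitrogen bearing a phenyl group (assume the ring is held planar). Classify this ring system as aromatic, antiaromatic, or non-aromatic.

Check conjugation: each doubly-bonded ring atom is sp² with one p-orbital electron; the pyrrole-type nitrogen donates its lone pair from the p orbital — every position has a p orbital, so the cyclic π system is continuous.
Tallying contributions gives 3 × 2 = 6 from the double-bond units + 2 from the N(phenyl) atom = 8.
With 8 = 4·2 π electrons, Hückel's rule classifies the planar ring as antiaromatic.

Antiaromatic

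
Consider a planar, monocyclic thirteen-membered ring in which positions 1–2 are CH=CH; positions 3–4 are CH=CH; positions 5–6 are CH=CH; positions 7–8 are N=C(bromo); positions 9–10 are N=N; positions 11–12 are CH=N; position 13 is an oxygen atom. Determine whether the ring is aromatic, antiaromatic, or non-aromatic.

Check conjugation: every atom in a ring double bond is sp² and brings one electron to the p orbital; each =N– nitrogen is pyridine-type (lone pair in the sp² plane, one electron in the p orbital); the oxygen donates one lone pair from its p orbital — every position has a p orbital, so the cyclic π system is continuous.
Adding the contributions, 6 × 2 = 12 from the double-bond units + 2 from the O atom = 14.
Since 14 = 4·3 + 2, the ring meets the 4n+2 criterion.

Aromatic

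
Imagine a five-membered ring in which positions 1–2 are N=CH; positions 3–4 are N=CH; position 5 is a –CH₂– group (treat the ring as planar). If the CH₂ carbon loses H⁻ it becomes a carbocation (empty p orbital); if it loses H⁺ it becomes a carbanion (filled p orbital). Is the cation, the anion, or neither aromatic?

The anion

In either ion the ring is fully conjugated: every atom, including the new sp² carbon, supplies a p orbital.
Cation: 2 × 2 + 0 = 4 π electrons → 4(1), antiaromatic.
Anion: 2 × 2 + 2 = 6 π electrons → 4(1)+2, aromatic.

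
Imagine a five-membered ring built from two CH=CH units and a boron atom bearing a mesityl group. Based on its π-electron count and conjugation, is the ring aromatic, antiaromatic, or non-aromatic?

Antiaromatic

Every ring atom contributes a p orbital perpendicular to the ring (every atom in a ring double bond is sp² and brings one electron to the p orbital; the boron has an empty p orbital), so the π system is cyclic and fully conjugated.
Tallying contributions gives 2 × 2 = 4 from the double-bond units + 0 from the B(mesityl) atom = 4.
A 4n π count (4, n = 1) in a planar conjugated ring means antiaromatic.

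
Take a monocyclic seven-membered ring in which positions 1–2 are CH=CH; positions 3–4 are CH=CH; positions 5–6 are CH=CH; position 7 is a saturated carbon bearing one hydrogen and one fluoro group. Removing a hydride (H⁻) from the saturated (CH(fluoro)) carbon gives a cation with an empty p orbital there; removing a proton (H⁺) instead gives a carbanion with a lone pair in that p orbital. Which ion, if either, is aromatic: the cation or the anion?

The cation

Both ions have a continuous loop of p orbitals — each ring atom is sp².
Cation: 3 × 2 + 0 = 6 π electrons → 4(1)+2, aromatic.
Anion: 3 × 2 + 2 = 8 π electrons → 4(2), antiaromatic.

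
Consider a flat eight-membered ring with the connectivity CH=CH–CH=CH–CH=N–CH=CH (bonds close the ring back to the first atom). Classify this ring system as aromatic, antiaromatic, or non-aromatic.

Antiaromatic

The p orbitals form a continuous loop: the double-bond atoms are sp², each contributing one p electron; the doubly-bonded nitrogens are pyridine-type — their lone pairs lie in the ring plane, leaving one electron in the p orbital. The ring is fully conjugated.
Counting π electrons: 4 × 2 = 8 from the 4 double-bond units.
A 4n π count (8, n = 2) in a planar conjugated ring means antiaromatic.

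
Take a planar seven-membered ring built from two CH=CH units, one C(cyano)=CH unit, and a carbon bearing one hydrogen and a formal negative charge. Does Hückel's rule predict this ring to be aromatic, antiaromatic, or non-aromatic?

All ring atoms are sp² and supply a p orbital to the ring (each doubly-bonded ring atom is sp² with one p-orbital electron; the carbanion's lone pair occupies the p orbital); the conjugation is uninterrupted.
Counting π electrons: 3 × 2 = 6 from the double-bond units + 2 from the CH(-) atom = 8.
A 4n π count (8, n = 2) in a planar conjugated ring means antiaromatic.

Antiaromatic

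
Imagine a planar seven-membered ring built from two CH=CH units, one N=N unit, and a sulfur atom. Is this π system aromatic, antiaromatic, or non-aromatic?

Antiaromatic

Check conjugation: every atom in a ring double bond is sp² and brings one electron to the p orbital; the doubly-bonded nitrogens are pyridine-type — their lone pairs lie in the ring plane, leaving one electron in the p orbital; the sulfur donates one lone pair from its p orbital — every position has a p orbital, so the cyclic π system is continuous.
Counting π electrons: 3 × 2 = 6 from the double-bond units + 2 from the S atom = 8.
With 8 = 4·2 π electrons, Hückel's rule classifies the planar ring as antiaromatic.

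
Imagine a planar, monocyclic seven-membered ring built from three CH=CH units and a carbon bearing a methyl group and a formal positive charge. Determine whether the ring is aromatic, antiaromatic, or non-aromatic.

All ring atoms are sp² and supply a p orbital to the ring (each doubly-bonded ring atom is sp² with one p-orbital electron; the carbocation has an empty p orbital); the conjugation is uninterrupted.
Counting π electrons: 3 × 2 = 6 from the double-bond units + 0 from the C(methyl)(+) atom = 6.
6 = 4(1) + 2, which satisfies Hückel's 4n+2 rule.

Aromatic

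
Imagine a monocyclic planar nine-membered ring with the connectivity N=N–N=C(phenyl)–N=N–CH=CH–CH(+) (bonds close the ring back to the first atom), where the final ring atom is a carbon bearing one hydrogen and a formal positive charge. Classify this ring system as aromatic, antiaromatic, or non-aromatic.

Antiaromatic

Every ring atom contributes a p orbital perpendicular to the ring (each doubly-bonded ring atom is sp² with one p-orbital electron; each =N– nitrogen is pyridine-type (lone pair in the sp² plane, one electron in the p orbital); the carbocation has an empty p orbital), so the π system is cyclic and fully conjugated.
π-electron count: 4 × 2 = 8 from the double-bond units + 0 from the CH(+) atom = 8.
8 is a 4n count (n = 2), so the planar conjugated ring is antiaromatic.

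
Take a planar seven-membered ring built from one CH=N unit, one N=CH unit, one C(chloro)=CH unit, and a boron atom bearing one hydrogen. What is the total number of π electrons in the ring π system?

6

The p orbitals form a continuous loop: the double-bond atoms are sp², each contributing one p electron; each =N– nitrogen is pyridine-type (lone pair in the sp² plane, one electron in the p orbital); the boron has an empty p orbital. The ring is fully conjugated.
Counting π electrons: 3 × 2 = 6 from the double-bond units + 0 from the BH atom = 6.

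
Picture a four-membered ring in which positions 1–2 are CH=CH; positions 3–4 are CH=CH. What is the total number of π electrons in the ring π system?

The p orbitals form a continuous loop: each doubly-bonded ring atom is sp² with one p-orbital electron. The ring is fully conjugated.
Tallying contributions gives 2 × 2 = 4 from the 2 double-bond units.
(The species described is cyclobutadiene.)

4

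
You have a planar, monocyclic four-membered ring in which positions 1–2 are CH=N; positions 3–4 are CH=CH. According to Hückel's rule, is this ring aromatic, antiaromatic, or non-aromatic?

Check conjugation: each doubly-bonded ring atom is sp² with one p-orbital electron; each sp² =N– keeps its lone pair in-plane and puts one electron into the π system — every position has a p orbital, so the cyclic π system is continuous.
Tallying contributions gives 2 × 2 = 4 from the 2 double-bond units.
A 4n π count (4, n = 1) in a planar conjugated ring means antiaromatic.

Antiaromatic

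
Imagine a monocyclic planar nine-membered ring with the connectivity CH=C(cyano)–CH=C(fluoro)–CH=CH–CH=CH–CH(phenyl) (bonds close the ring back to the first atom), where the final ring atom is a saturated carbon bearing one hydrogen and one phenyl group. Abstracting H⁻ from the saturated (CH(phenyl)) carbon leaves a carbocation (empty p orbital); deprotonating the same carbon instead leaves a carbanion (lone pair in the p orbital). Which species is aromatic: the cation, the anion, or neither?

The anion

Once that carbon is sp², every ring atom has a p orbital and both ions are fully conjugated.
Cation: 4 × 2 + 0 = 8 π electrons → 4(2), antiaromatic.
Anion: 4 × 2 + 2 = 10 π electrons → 4(2)+2, aromatic.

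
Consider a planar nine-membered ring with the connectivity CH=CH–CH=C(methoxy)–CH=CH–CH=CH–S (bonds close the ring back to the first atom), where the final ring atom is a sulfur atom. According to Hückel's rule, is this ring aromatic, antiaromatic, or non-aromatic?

Aromatic

The p orbitals form a continuous loop: every atom in a ring double bond is sp² and brings one electron to the p orbital; the sulfur donates one lone pair from its p orbital. The ring is fully conjugated.
Tallying contributions gives 4 × 2 = 8 from the double-bond units + 2 from the S atom = 10.
With 10 π electrons (n = 2), the Hückel 4n+2 condition holds.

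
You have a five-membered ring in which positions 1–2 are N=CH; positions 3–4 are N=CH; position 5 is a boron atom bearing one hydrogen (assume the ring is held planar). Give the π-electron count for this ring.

Every ring atom contributes a p orbital perpendicular to the ring (every atom in a ring double bond is sp² and brings one electron to the p orbital; each sp² =N– keeps its lone pair in-plane and puts one electron into the π system; the boron has an empty p orbital), so the π system is cyclic and fully conjugated.
Adding the contributions, 2 × 2 = 4 from the double-bond units + 0 from the BH atom = 4.

4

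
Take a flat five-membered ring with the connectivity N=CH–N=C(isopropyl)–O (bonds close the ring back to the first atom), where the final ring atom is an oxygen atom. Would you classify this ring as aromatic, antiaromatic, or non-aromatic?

Check conjugation: each doubly-bonded ring atom is sp² with one p-orbital electron; each =N– nitrogen is pyridine-type (lone pair in the sp² plane, one electron in the p orbital); the oxygen donates one lone pair from its p orbital — every position has a p orbital, so the cyclic π system is continuous.
Tallying contributions gives 2 × 2 = 4 from the double-bond units + 2 from the O atom = 6.
6 = 4(1) + 2, which satisfies Hückel's 4n+2 rule.

Aromatic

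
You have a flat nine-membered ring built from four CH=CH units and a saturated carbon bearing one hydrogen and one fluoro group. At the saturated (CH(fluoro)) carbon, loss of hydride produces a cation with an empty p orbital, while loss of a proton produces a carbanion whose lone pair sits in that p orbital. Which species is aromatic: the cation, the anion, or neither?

In either ion the ring is fully conjugated: every atom, including the new sp² carbon, supplies a p orbital.
Cation: 4 × 2 + 0 = 8 π electrons → 4(2), antiaromatic.
Anion: 4 × 2 + 2 = 10 π electrons → 4(2)+2, aromatic.

The anion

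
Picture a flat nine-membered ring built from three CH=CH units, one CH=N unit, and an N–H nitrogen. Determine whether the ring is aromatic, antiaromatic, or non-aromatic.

Aromatic

The p orbitals form a continuous loop: each doubly-bonded ring atom is sp² with one p-orbital electron; each =N– nitrogen is pyridine-type (lone pair in the sp² plane, one electron in the p orbital); the pyrrole-type nitrogen donates its lone pair from the p orbital. The ring is fully conjugated.
π-electron count: 4 × 2 = 8 from the double-bond units + 2 from the NH atom = 10.
With 10 π electrons (n = 2), the Hückel 4n+2 condition holds.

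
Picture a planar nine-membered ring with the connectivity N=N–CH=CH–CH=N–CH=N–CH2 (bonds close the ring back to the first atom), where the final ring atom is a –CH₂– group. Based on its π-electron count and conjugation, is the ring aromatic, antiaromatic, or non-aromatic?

Non-aromatic

The CH2 carbon is saturated: the tetrahedral CH₂ carbon is sp³ and has no p orbital in the ring π system. Conjugation is not continuous around the ring.
Broken conjugation rules out both aromaticity and antiaromaticity.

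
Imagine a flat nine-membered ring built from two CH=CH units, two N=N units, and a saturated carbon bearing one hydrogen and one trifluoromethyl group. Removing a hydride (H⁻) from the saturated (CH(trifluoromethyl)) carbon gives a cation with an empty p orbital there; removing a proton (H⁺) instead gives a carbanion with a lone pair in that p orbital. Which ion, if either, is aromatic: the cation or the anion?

The anion

Both ions have a continuous loop of p orbitals — each ring atom is sp².
Cation: 4 × 2 + 0 = 8 π electrons → 4(2), antiaromatic.
Anion: 4 × 2 + 2 = 10 π electrons → 4(2)+2, aromatic.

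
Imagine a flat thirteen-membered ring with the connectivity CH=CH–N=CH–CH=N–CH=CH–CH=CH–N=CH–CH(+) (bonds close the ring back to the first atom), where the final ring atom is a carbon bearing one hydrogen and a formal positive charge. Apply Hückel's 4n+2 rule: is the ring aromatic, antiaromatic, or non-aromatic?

Every ring atom contributes a p orbital perpendicular to the ring (the double-bond atoms are sp², each contributing one p electron; each sp² =N– keeps its lone pair in-plane and puts one electron into the π system; the carbocation has an empty p orbital), so the π system is cyclic and fully conjugated.
Adding the contributions, 6 × 2 = 12 from the double-bond units + 0 from the CH(+) atom = 12.
12 = 4(3); a planar, fully conjugated 4n system is antiaromatic.

Antiaromatic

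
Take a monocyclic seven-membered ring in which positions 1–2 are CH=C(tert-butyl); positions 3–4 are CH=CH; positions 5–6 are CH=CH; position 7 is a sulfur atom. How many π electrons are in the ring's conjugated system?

8

Check conjugation: the double-bond atoms are sp², each contributing one p electron; the sulfur donates one lone pair from its p orbital — every position has a p orbital, so the cyclic π system is continuous.
Adding the contributions, 3 × 2 = 6 from the double-bond units + 2 from the S atom = 8.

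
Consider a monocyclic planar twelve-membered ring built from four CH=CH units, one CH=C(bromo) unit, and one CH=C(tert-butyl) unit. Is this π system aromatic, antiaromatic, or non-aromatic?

Every ring atom contributes a p orbital perpendicular to the ring (the double-bond atoms are sp², each contributing one p electron), so the π system is cyclic and fully conjugated.
Tallying contributions gives 6 × 2 = 12 from the 6 double-bond units.
A 4n π count (12, n = 3) in a planar conjugated ring means antiaromatic.

Antiaromatic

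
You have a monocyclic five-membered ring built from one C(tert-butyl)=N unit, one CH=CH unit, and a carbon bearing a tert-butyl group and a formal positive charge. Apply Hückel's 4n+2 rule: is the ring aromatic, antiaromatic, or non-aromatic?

All ring atoms are sp² and supply a p orbital to the ring (every atom in a ring double bond is sp² and brings one electron to the p orbital; each sp² =N– keeps its lone pair in-plane and puts one electron into the π system; the carbocation has an empty p orbital); the conjugation is uninterrupted.
Counting π electrons: 2 × 2 = 4 from the double-bond units + 0 from the C(tert-butyl)(+) atom = 4.
A 4n π count (4, n = 1) in a planar conjugated ring means antiaromatic.

Antiaromatic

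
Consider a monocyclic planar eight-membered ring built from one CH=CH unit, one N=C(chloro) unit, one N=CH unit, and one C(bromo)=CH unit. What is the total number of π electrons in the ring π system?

Every ring atom contributes a p orbital perpendicular to the ring (each doubly-bonded ring atom is sp² with one p-orbital electron; each sp² =N– keeps its lone pair in-plane and puts one electron into the π system), so the π system is cyclic and fully conjugated.
Adding the contributions, 4 × 2 = 8 from the 4 double-bond units.

8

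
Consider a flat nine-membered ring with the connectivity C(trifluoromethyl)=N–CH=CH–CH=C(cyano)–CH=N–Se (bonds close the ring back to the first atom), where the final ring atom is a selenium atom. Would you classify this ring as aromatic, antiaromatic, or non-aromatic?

Aromatic

The p orbitals form a continuous loop: the double-bond atoms are sp², each contributing one p electron; each sp² =N– keeps its lone pair in-plane and puts one electron into the π system; the selenium donates one lone pair from its p orbital. The ring is fully conjugated.
π-electron count: 4 × 2 = 8 from the double-bond units + 2 from the Se atom = 10.
That gives a 4n+2 count (10, n = 2).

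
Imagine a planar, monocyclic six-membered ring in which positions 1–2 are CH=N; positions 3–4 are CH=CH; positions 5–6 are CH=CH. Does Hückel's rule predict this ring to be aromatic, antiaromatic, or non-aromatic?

Check conjugation: each doubly-bonded ring atom is sp² with one p-orbital electron; each sp² =N– keeps its lone pair in-plane and puts one electron into the π system — every position has a p orbital, so the cyclic π system is continuous.
Counting π electrons: 3 × 2 = 6 from the 3 double-bond units.
6 = 4(1) + 2, which satisfies Hückel's 4n+2 rule.

Aromatic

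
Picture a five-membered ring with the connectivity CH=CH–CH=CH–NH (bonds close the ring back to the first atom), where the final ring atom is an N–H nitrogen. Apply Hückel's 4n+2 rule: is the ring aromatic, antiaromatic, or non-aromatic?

Aromatic

All ring atoms are sp² and supply a p orbital to the ring (the double-bond atoms are sp², each contributing one p electron; the pyrrole-type nitrogen donates its lone pair from the p orbital); the conjugation is uninterrupted.
Tallying contributions gives 2 × 2 = 4 from the double-bond units + 2 from the NH atom = 6.
That gives a 4n+2 count (6, n = 1).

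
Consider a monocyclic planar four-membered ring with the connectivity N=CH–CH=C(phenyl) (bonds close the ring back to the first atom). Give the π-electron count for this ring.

4

Check conjugation: the double-bond atoms are sp², each contributing one p electron; each sp² =N– keeps its lone pair in-plane and puts one electron into the π system — every position has a p orbital, so the cyclic π system is continuous.
Counting π electrons: 2 × 2 = 4 from the 2 double-bond units.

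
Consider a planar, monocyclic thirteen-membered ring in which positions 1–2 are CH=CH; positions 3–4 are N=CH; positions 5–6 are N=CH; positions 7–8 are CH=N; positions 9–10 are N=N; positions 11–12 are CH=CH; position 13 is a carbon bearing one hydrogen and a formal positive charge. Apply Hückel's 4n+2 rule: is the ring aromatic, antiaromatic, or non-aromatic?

Antiaromatic

Every ring atom contributes a p orbital perpendicular to the ring (the double-bond atoms are sp², each contributing one p electron; each sp² =N– keeps its lone pair in-plane and puts one electron into the π system; the carbocation has an empty p orbital), so the π system is cyclic and fully conjugated.
Tallying contributions gives 6 × 2 = 12 from the double-bond units + 0 from the CH(+) atom = 12.
With 12 = 4·3 π electrons, Hückel's rule classifies the planar ring as antiaromatic.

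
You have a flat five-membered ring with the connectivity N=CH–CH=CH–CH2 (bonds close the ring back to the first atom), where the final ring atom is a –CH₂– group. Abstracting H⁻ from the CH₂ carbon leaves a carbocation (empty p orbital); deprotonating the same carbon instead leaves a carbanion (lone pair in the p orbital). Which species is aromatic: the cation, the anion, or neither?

In both ions every ring atom is sp² and contributes a p orbital, so both rings are fully conjugated.
Cation: 2 × 2 + 0 = 4 π electrons → 4(1), antiaromatic.
Anion: 2 × 2 + 2 = 6 π electrons → 4(1)+2, aromatic.

The anion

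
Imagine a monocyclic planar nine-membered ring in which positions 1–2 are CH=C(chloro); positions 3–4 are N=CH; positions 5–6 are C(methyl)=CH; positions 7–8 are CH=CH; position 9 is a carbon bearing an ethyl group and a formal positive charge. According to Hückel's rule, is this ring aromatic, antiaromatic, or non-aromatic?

All ring atoms are sp² and supply a p orbital to the ring (each doubly-bonded ring atom is sp² with one p-orbital electron; each =N– nitrogen is pyridine-type (lone pair in the sp² plane, one electron in the p orbital); the carbocation has an empty p orbital); the conjugation is uninterrupted.
π-electron count: 4 × 2 = 8 from the double-bond units + 0 from the C(ethyl)(+) atom = 8.
A 4n π count (8, n = 2) in a planar conjugated ring means antiaromatic.

Antiaromatic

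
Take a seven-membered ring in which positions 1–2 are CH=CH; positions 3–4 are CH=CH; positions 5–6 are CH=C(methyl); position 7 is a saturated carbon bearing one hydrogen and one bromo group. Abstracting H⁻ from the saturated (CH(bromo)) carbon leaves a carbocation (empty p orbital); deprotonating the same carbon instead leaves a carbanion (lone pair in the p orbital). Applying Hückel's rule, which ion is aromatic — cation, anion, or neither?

The cation

In both ions every ring atom is sp² and contributes a p orbital, so both rings are fully conjugated.
Cation: 3 × 2 + 0 = 6 π electrons → 4(1)+2, aromatic.
Anion: 3 × 2 + 2 = 8 π electrons → 4(2), antiaromatic.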